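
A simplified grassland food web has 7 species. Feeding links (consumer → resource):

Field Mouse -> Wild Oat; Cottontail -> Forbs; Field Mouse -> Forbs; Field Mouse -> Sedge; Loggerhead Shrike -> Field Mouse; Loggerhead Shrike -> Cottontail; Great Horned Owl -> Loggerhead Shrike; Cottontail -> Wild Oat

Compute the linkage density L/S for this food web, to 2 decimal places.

L/S = 1.14

There are L = 8 links among S = 7 species.
L/S = 8/7 = 1.1429 ≈ 1.14.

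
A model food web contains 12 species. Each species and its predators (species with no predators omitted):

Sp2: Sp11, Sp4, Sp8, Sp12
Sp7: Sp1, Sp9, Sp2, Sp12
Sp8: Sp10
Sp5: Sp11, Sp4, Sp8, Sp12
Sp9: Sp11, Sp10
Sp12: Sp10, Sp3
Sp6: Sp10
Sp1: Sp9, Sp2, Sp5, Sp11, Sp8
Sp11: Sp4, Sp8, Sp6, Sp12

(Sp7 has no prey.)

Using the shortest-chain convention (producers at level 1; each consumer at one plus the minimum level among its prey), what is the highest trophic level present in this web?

4

Producers (level 1): Sp7.
Following each consumer down to its lowest-level prey: Sp7 → Sp1 → Sp11 → Sp6 (levels 1 through 4).
All prey of Sp6 (Sp11 3) are at level 3 or above, so Sp6 is at level 1 + 3 = 4.
Every consumer has at least one prey at level 3 or below, so none exceeds level 4.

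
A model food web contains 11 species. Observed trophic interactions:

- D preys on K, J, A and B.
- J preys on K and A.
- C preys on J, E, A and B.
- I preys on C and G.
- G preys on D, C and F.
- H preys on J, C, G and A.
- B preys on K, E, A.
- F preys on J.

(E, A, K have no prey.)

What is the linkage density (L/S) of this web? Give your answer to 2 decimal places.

There are L = 23 links among S = 11 species.
L/S = 23/11 = 2.0909 ≈ 2.09.

L/S = 2.09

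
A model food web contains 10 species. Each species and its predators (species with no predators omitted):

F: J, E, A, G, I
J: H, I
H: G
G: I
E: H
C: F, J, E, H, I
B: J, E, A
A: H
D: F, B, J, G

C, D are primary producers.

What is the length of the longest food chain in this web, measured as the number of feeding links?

5 links

One longest chain: C → F → J → H → G → I.
It has 6 species and 5 links.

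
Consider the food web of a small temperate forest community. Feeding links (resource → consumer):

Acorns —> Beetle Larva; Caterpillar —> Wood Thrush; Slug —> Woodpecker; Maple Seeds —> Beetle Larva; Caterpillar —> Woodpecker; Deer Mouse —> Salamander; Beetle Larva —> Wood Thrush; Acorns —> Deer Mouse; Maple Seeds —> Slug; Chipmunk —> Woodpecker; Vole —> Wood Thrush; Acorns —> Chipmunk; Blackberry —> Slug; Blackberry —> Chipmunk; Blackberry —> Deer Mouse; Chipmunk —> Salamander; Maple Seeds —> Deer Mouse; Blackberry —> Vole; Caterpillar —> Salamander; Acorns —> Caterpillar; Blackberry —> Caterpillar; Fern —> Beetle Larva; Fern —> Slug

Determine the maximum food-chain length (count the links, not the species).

2 links

One longest chain: Acorns → Caterpillar → Salamander.
It has 3 species and 2 links.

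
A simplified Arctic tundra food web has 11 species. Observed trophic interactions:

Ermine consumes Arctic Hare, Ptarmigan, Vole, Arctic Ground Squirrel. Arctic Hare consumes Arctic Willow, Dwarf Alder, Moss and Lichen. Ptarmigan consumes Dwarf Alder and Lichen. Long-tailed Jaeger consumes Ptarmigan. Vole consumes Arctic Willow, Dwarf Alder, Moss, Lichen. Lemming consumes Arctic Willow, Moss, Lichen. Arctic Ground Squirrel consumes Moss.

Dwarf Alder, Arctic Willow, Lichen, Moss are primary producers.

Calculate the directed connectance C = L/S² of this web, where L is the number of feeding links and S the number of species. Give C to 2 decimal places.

C = 0.16

The web has S = 11 species and L = 19 feeding links.
C = L / S² = 19 / 121 = 0.1570 ≈ 0.16.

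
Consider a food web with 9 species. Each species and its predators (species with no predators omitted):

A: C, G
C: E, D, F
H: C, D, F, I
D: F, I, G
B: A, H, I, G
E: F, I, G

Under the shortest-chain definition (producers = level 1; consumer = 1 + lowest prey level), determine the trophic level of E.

B is a producer → level 1.
A eats B → level 2.
C eats A → level 3.
E eats C → level 4.
No prey of E is below level 3, so 4 is the minimum.

Trophic level 4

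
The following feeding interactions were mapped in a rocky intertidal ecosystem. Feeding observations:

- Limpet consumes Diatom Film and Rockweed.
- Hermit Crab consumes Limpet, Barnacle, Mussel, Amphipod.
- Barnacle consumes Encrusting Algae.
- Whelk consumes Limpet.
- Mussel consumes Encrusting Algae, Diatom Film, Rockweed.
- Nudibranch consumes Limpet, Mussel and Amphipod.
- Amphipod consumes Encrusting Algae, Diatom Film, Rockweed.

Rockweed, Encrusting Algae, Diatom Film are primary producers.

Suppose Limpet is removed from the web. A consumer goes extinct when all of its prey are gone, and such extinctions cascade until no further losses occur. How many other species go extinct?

1

Remove Limpet.
Round 1: Whelk (all prey gone) → extinct.
No further losses. Total secondary extinctions: 1.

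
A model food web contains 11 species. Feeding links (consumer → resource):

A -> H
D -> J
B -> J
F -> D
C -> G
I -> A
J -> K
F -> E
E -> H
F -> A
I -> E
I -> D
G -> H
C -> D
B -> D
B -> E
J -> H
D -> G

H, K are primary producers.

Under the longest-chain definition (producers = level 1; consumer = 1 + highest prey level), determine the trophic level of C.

H is a producer → level 1.
G eats H → level 2.
D eats G (level 2); other prey at levels: J 2 → level 3.
C eats D (level 3); other prey at levels: G 2 → level 4.

Trophic level 4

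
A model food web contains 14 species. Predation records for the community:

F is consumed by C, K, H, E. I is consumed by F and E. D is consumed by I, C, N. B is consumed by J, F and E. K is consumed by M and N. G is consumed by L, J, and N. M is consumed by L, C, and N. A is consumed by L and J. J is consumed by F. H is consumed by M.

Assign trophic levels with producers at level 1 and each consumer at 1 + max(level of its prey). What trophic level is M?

Trophic level 5

G is a producer → level 1.
J eats G (level 1); other prey at levels: A 1, B 1 → level 2.
F eats J (level 2); other prey at levels: B 1, I 2 → level 3.
K eats F → level 4.
M eats K (level 4); other prey at levels: H 4 → level 5.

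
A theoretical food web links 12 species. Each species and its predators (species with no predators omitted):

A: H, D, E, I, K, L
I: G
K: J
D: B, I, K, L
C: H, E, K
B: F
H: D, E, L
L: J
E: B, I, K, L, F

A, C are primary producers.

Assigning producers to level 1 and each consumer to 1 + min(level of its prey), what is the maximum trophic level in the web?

Producers (level 1): A, C.
Following each consumer down to its lowest-level prey: A → I → G (levels 1 through 3).
All prey of G (I 2) are at level 2 or above, so G is at level 1 + 2 = 3.
Every consumer has at least one prey at level 2 or below, so none exceeds level 3.

3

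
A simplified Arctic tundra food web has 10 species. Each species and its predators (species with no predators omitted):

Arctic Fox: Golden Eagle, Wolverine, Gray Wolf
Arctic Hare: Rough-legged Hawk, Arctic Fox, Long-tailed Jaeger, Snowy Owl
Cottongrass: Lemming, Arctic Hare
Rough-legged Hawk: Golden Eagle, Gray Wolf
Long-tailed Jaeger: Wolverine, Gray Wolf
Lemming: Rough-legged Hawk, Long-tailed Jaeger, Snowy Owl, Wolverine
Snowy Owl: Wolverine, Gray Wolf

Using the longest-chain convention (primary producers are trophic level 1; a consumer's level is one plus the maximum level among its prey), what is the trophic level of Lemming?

Cottongrass is a producer → level 1.
Lemming eats Cottongrass → level 2.

Trophic level 2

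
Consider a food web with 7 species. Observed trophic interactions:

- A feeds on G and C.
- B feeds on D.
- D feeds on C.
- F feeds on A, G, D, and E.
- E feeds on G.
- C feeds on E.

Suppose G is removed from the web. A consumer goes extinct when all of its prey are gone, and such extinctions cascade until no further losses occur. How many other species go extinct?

6

Remove G.
Round 1: E (all prey gone) → extinct.
Round 2: C (all prey gone) → extinct.
Round 3: D (all prey gone), A (all prey gone) → extinct.
Round 4: B (all prey gone), F (all prey gone) → extinct.
No further losses. Total secondary extinctions: 6.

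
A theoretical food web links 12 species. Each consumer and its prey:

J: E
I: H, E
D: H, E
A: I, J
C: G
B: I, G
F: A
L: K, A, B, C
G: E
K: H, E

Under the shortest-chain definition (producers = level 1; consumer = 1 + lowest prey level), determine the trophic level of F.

H is a producer → level 1.
I eats H → level 2.
A eats I → level 3.
F eats A → level 4.
No prey of F is below level 3, so 4 is the minimum.

Trophic level 4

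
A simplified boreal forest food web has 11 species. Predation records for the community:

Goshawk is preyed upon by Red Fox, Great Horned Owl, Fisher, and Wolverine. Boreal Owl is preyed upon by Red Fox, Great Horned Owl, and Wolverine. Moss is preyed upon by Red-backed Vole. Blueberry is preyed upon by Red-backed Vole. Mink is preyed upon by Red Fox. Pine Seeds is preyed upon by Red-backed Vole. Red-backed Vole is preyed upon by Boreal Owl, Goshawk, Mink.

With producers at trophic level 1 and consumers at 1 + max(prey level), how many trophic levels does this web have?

4

Producers (level 1): Blueberry, Pine Seeds, Moss.
Blueberry → Red-backed Vole → Goshawk → Wolverine gives Wolverine level 4.
No species has a prey at level 4, so no species reaches level 5.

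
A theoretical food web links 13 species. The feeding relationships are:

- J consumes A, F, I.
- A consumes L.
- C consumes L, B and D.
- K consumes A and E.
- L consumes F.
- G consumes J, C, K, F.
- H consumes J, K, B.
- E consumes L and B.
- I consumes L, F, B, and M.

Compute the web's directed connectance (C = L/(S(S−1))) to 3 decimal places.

C = 0.147

The web has S = 13 species and L = 23 feeding links.
C = L / (S(S−1)) = 23 / 156 = 0.1474 ≈ 0.147.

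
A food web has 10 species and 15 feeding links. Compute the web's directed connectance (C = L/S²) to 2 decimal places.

C = 0.15

The web has S = 10 species and L = 15 feeding links.
C = L / S² = 15 / 100 = 0.1500 ≈ 0.15.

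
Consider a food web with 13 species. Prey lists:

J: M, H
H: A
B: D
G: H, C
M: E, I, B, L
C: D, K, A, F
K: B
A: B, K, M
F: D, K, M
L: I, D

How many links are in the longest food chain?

One longest chain: D → B → K → A → H → J.
It has 6 species and 5 links.

5 links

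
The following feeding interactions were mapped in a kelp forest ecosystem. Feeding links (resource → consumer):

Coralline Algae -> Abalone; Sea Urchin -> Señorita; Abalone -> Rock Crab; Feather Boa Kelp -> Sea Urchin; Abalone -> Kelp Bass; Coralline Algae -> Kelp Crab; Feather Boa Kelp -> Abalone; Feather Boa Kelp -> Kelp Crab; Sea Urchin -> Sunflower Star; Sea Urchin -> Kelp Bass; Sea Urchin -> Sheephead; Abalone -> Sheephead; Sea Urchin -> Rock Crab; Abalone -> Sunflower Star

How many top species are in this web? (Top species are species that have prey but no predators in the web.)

6

Top species (has prey, but nothing eats it): Kelp Crab, Señorita, Rock Crab, Kelp Bass, Sunflower Star, Sheephead.
Count: 6.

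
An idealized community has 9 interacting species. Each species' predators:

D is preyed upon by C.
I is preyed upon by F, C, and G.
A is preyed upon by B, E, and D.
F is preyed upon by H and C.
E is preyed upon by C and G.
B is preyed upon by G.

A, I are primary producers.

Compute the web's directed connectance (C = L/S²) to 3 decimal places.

The web has S = 9 species and L = 12 feeding links.
C = L / S² = 12 / 81 = 0.1481 ≈ 0.148.

C = 0.148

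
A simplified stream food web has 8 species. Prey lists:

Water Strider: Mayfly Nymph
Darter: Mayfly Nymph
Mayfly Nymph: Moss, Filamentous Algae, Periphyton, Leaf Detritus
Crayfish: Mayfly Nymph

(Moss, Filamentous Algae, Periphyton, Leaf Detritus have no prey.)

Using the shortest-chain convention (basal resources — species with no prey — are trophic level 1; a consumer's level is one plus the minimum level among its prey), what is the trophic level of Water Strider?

Moss has no prey (basal) → level 1.
Mayfly Nymph eats Moss → level 2.
Water Strider eats Mayfly Nymph → level 3.
No prey of Water Strider is below level 2, so 3 is the minimum.

Trophic level 3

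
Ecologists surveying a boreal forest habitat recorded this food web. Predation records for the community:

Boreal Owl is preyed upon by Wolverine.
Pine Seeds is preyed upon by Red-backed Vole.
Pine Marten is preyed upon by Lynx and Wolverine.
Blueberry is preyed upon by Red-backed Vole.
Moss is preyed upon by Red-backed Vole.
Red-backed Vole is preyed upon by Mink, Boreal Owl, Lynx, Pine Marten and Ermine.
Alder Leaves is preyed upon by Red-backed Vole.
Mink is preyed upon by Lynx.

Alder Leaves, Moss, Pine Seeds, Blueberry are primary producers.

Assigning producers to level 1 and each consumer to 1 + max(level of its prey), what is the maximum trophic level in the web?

4

Producers (level 1): Alder Leaves, Moss, Pine Seeds, Blueberry.
Alder Leaves → Red-backed Vole → Pine Marten → Lynx gives Lynx level 4.
No species has a prey at level 4, so no species reaches level 5.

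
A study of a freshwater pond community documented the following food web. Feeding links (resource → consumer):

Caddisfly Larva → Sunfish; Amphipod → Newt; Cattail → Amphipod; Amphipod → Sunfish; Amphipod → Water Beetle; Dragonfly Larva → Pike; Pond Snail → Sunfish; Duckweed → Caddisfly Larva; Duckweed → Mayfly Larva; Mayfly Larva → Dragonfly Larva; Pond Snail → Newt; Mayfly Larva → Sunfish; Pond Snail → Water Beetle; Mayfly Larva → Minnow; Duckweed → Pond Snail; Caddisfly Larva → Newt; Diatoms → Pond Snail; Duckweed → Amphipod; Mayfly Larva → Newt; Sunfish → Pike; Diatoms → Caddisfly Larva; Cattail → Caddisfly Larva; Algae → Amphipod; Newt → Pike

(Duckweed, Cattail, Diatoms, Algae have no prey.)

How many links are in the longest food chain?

3 links

One longest chain: Duckweed → Mayfly Larva → Dragonfly Larva → Pike.
It has 4 species and 3 links.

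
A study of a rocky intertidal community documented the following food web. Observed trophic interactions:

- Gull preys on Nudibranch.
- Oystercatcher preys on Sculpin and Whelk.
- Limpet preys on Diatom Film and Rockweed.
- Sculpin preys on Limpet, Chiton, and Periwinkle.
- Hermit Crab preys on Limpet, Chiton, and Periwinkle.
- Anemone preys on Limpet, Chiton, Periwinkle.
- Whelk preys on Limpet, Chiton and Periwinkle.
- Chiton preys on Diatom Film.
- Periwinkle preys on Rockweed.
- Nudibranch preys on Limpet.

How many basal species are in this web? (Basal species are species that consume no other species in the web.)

2

Basal species (no prey listed): Rockweed, Diatom Film.
Count: 2.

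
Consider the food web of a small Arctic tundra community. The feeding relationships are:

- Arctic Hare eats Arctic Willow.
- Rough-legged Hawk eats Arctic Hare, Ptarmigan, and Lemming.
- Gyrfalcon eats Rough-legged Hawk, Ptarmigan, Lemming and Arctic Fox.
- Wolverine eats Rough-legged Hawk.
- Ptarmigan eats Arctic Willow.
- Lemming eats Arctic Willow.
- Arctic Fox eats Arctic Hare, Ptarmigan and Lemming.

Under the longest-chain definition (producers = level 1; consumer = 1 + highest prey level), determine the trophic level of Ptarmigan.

Trophic level 2

Arctic Willow is a producer → level 1.
Ptarmigan eats Arctic Willow → level 2.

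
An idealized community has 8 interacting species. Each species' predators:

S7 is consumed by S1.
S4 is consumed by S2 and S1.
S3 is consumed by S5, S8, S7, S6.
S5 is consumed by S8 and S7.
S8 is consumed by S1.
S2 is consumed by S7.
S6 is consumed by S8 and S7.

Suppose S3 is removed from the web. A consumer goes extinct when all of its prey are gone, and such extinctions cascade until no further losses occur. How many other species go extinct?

3

Remove S3.
Round 1: S5 (all prey gone), S6 (all prey gone) → extinct.
Round 2: S8 (all prey gone) → extinct.
No further losses. Total secondary extinctions: 3.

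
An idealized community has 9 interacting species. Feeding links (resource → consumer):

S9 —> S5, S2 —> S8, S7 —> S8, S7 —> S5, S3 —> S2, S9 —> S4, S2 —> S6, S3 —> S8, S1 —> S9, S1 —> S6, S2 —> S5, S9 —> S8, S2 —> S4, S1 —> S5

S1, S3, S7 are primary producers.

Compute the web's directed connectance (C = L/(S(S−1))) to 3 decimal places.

The web has S = 9 species and L = 14 feeding links.
C = L / (S(S−1)) = 14 / 72 = 0.1944 ≈ 0.194.

C = 0.194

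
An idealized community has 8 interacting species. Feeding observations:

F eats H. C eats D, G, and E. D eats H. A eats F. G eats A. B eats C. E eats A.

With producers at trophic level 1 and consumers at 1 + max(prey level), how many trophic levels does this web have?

Producers (level 1): H.
H → F → A → G → C → B gives B level 6.
No species has a prey at level 6, so no species reaches level 7.

6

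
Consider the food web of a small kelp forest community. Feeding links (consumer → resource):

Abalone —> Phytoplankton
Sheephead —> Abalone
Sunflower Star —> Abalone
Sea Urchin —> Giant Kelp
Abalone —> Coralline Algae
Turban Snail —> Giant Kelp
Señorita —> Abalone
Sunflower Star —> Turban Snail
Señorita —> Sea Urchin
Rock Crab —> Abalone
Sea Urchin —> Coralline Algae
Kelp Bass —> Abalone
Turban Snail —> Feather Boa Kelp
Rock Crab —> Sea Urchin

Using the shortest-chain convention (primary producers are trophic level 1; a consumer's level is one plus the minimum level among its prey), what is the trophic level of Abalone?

Coralline Algae is a producer → level 1.
Abalone eats Coralline Algae → level 2.

Trophic level 2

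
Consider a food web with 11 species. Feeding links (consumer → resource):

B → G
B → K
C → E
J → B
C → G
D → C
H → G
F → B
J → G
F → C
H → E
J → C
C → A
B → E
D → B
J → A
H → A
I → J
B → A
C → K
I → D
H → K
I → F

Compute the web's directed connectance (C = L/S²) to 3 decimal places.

C = 0.190

The web has S = 11 species and L = 23 feeding links.
C = L / S² = 23 / 121 = 0.1901 ≈ 0.190.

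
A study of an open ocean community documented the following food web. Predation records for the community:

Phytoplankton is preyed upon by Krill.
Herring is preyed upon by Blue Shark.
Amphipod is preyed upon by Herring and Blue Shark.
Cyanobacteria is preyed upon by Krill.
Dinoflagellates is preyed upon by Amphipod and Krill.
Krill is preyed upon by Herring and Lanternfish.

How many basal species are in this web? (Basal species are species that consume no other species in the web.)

Basal species (no prey listed): Dinoflagellates, Phytoplankton, Cyanobacteria.
Count: 3.

3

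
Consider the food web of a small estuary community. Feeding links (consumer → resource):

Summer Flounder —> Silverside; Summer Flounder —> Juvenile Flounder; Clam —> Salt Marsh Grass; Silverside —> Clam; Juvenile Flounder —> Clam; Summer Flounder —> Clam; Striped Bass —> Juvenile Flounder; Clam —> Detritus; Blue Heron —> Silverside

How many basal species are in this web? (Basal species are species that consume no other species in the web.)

2

Basal species (no prey listed): Detritus, Salt Marsh Grass.
Count: 2.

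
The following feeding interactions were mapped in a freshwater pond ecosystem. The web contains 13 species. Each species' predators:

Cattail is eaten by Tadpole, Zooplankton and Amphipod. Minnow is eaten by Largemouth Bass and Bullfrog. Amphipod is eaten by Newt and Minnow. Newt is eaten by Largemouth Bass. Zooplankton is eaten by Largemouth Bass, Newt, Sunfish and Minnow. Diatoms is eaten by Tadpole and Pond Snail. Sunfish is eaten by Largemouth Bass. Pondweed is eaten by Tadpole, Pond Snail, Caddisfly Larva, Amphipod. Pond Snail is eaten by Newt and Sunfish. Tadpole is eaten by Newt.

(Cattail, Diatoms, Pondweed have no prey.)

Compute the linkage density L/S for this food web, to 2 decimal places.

There are L = 22 links among S = 13 species.
L/S = 22/13 = 1.6923 ≈ 1.69.

L/S = 1.69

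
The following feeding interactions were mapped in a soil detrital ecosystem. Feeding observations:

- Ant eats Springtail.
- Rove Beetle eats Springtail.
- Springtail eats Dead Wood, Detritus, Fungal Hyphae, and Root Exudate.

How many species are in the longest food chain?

One longest chain: Detritus → Springtail → Rove Beetle.
It has 3 species and 2 links.

3 species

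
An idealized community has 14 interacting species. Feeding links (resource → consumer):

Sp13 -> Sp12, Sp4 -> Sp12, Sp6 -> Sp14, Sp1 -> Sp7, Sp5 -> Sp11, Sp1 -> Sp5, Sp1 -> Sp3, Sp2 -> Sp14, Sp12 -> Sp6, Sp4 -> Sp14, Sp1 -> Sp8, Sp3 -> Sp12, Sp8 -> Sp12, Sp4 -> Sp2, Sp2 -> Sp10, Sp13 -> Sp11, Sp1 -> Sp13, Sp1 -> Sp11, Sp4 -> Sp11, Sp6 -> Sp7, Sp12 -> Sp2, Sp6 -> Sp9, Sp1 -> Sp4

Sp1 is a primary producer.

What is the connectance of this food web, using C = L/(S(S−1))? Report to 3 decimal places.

C = 0.126

The web has S = 14 species and L = 23 feeding links.
C = L / (S(S−1)) = 23 / 182 = 0.1264 ≈ 0.126.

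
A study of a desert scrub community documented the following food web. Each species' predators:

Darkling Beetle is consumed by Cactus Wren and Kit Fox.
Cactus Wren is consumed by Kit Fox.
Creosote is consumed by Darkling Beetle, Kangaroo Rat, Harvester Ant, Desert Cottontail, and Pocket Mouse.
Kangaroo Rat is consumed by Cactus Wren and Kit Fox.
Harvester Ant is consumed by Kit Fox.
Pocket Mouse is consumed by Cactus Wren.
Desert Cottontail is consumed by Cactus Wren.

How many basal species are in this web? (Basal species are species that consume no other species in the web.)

1

Basal species (no prey listed): Creosote.
Count: 1.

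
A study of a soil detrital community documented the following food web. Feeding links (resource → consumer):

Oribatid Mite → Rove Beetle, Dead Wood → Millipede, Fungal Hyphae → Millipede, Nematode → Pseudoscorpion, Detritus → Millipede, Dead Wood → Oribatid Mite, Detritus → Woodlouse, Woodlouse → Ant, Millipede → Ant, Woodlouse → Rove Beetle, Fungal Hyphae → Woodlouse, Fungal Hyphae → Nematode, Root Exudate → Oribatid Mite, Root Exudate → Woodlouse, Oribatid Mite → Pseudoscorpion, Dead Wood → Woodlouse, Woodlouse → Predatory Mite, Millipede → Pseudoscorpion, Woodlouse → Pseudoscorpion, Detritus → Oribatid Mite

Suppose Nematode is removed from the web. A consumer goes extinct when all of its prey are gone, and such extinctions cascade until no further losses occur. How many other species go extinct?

Remove Nematode.
Every predator of it retains at least one other prey: Pseudoscorpion still has Millipede, Woodlouse, Oribatid Mite.
No consumer loses all prey, so no secondary extinctions occur.

0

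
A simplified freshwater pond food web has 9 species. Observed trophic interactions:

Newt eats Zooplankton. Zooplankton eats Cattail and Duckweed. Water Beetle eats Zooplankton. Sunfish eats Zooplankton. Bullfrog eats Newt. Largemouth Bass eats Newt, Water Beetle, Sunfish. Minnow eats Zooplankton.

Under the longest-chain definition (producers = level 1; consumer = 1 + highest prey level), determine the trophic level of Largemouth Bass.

Trophic level 4

Cattail is a producer → level 1.
Zooplankton eats Cattail (level 1); other prey at levels: Duckweed 1 → level 2.
Water Beetle eats Zooplankton → level 3.
Largemouth Bass eats Water Beetle (level 3); other prey at levels: Sunfish 3, Newt 3 → level 4.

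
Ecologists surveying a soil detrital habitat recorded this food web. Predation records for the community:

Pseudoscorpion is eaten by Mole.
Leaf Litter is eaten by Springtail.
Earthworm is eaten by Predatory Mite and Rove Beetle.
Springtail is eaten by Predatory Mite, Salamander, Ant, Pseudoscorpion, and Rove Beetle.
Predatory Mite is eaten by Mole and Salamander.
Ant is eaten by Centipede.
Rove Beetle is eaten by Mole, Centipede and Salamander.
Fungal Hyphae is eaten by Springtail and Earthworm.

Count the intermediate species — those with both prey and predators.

Intermediate species (has both prey and predators): Springtail, Earthworm, Predatory Mite, Ant, Rove Beetle, Pseudoscorpion.
Count: 6.

6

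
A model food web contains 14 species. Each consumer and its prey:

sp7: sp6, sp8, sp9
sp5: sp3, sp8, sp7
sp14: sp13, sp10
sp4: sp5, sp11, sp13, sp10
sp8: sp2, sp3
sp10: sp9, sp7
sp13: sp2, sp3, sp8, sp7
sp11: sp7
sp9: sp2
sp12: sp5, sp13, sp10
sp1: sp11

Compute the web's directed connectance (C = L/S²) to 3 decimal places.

C = 0.133

The web has S = 14 species and L = 26 feeding links.
C = L / S² = 26 / 196 = 0.1327 ≈ 0.133.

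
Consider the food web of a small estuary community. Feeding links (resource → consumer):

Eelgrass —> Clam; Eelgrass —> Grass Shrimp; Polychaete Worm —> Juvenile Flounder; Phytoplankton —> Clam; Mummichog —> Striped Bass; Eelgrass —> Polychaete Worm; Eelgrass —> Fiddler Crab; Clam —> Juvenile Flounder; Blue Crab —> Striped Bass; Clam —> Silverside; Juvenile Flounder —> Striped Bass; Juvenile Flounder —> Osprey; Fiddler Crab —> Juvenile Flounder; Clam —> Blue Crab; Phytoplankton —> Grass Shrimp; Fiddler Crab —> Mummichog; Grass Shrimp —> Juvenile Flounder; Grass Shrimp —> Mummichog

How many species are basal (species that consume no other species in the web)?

2

Basal species (no prey listed): Phytoplankton, Eelgrass.
Count: 2.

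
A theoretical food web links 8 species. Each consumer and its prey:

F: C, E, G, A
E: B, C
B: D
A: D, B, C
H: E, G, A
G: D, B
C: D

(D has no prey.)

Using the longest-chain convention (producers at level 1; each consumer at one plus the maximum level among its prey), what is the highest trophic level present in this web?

4

Producers (level 1): D.
D → B → E → F gives F level 4.
No species has a prey at level 4, so no species reaches level 5.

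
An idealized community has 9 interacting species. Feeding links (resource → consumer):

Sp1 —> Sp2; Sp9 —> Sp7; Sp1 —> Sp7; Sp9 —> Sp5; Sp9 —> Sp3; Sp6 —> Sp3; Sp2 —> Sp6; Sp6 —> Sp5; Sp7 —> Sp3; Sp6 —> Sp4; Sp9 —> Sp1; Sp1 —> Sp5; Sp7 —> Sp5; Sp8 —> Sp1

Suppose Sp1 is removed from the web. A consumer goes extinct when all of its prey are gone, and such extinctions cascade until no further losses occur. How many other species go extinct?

3

Remove Sp1.
Round 1: Sp2 (all prey gone) → extinct.
Round 2: Sp6 (all prey gone) → extinct.
Round 3: Sp4 (all prey gone) → extinct.
No further losses. Total secondary extinctions: 3.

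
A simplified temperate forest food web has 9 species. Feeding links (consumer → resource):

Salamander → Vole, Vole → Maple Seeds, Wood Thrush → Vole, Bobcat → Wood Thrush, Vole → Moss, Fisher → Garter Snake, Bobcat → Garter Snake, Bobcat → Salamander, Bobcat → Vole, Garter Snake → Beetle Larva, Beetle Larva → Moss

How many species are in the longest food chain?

One longest chain: Moss → Beetle Larva → Garter Snake → Fisher.
It has 4 species and 3 links.

4 species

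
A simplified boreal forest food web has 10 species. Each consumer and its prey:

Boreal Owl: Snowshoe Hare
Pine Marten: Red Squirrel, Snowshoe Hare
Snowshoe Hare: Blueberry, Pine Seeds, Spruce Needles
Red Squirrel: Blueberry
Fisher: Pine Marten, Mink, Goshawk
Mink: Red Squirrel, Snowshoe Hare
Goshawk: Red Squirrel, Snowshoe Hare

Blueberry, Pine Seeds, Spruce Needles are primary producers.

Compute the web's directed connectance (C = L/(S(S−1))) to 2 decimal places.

C = 0.16

The web has S = 10 species and L = 14 feeding links.
C = L / (S(S−1)) = 14 / 90 = 0.1556 ≈ 0.16.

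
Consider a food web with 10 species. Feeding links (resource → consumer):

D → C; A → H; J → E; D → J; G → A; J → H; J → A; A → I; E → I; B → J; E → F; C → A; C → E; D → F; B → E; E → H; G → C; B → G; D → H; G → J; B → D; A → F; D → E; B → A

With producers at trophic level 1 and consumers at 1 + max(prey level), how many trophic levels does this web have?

Producers (level 1): B.
B → D → C → A → H gives H level 5.
No species has a prey at level 5, so no species reaches level 6.

5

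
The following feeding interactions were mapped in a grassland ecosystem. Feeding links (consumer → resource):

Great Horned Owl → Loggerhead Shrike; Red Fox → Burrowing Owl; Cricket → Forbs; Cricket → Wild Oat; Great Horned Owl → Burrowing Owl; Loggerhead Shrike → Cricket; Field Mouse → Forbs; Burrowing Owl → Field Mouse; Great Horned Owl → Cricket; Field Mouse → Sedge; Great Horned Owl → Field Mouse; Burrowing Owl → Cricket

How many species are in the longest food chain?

4 species

One longest chain: Forbs → Field Mouse → Burrowing Owl → Red Fox.
It has 4 species and 3 links.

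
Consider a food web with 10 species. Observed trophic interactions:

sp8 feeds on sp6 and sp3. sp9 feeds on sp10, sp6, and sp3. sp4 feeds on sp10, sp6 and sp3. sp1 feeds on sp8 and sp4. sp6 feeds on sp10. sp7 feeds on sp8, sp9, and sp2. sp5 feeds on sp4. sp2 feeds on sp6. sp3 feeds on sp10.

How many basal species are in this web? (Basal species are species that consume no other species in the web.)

1

Basal species (no prey listed): sp10.
Count: 1.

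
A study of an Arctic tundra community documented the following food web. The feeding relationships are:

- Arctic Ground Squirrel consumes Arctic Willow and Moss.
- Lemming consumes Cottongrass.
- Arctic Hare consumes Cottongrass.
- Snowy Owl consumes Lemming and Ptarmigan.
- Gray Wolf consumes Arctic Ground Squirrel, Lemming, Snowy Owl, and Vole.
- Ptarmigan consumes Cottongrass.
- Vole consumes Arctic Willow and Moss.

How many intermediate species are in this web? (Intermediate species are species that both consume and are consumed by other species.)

5

Intermediate species (has both prey and predators): Vole, Ptarmigan, Lemming, Arctic Ground Squirrel, Snowy Owl.
Count: 5.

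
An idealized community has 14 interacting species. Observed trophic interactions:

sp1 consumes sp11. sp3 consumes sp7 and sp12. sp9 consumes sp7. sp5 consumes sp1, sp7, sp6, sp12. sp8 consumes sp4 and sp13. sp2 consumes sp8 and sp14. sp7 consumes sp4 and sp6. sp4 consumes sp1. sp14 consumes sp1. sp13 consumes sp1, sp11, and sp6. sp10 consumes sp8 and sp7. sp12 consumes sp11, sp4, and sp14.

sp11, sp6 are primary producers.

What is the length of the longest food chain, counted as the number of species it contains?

5 species

One longest chain: sp11 → sp1 → sp13 → sp8 → sp10.
It has 5 species and 4 links.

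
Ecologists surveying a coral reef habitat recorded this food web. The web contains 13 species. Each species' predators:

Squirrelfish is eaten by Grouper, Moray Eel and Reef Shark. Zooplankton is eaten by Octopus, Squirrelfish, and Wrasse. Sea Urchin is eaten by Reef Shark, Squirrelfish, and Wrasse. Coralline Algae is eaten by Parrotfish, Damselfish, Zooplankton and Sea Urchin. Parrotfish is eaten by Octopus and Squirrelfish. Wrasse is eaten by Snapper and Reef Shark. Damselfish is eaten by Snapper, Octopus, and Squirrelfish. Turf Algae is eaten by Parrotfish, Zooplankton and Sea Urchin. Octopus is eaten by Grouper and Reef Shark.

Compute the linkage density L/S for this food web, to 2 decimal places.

There are L = 25 links among S = 13 species.
L/S = 25/13 = 1.9231 ≈ 1.92.

L/S = 1.92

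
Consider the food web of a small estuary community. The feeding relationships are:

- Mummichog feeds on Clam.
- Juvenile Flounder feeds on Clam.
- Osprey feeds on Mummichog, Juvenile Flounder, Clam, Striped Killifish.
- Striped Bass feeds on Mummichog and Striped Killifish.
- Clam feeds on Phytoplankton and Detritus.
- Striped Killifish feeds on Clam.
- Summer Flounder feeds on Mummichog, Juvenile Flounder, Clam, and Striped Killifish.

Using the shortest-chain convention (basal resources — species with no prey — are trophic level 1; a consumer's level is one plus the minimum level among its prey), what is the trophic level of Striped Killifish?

Phytoplankton has no prey (basal) → level 1.
Clam eats Phytoplankton → level 2.
Striped Killifish eats Clam → level 3.
No prey of Striped Killifish is below level 2, so 3 is the minimum.

Trophic level 3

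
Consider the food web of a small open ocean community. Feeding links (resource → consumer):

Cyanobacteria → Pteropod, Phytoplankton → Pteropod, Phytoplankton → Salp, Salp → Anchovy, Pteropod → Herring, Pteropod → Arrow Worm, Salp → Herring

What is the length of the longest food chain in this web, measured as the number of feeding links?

2 links

One longest chain: Cyanobacteria → Pteropod → Arrow Worm.
It has 3 species and 2 links.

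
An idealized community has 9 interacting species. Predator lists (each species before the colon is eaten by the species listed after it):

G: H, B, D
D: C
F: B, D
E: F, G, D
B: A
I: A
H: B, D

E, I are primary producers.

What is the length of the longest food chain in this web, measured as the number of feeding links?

One longest chain: E → G → H → D → C.
It has 5 species and 4 links.

4 links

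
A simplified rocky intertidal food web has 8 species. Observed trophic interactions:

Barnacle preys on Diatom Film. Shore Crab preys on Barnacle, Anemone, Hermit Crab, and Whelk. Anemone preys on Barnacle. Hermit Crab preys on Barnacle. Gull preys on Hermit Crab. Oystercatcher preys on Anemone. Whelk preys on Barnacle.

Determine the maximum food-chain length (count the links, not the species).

One longest chain: Diatom Film → Barnacle → Hermit Crab → Gull.
It has 4 species and 3 links.

3 links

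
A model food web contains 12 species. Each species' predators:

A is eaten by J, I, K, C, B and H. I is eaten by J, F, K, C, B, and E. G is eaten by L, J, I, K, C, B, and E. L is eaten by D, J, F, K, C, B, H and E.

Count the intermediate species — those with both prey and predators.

2

Intermediate species (has both prey and predators): I, L.
Count: 2.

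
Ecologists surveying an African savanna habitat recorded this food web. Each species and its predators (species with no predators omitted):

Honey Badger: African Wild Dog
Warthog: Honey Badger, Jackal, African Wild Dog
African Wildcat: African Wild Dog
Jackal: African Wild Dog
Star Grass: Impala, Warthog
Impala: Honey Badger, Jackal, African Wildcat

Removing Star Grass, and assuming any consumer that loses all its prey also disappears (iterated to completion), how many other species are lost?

Remove Star Grass.
Round 1: Impala (all prey gone), Warthog (all prey gone) → extinct.
Round 2: Honey Badger (all prey gone), Jackal (all prey gone), African Wildcat (all prey gone) → extinct.
Round 3: African Wild Dog (all prey gone) → extinct.
No further losses. Total secondary extinctions: 6.

6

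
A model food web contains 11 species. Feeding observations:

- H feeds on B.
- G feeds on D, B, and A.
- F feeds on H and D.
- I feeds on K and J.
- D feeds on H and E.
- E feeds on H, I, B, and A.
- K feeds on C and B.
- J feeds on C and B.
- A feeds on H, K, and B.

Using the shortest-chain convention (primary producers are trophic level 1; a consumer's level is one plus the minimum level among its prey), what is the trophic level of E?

Trophic level 2

B is a producer → level 1.
E eats B → level 2.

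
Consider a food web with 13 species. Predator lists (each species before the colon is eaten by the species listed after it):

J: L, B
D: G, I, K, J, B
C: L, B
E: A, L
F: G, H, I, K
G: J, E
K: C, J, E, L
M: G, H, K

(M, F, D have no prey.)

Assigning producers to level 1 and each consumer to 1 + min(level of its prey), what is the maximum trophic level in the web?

4

Producers (level 1): M, F, D.
Following each consumer down to its lowest-level prey: M → G → E → A (levels 1 through 4).
All prey of A (E 3) are at level 3 or above, so A is at level 1 + 3 = 4.
Every consumer has at least one prey at level 3 or below, so none exceeds level 4.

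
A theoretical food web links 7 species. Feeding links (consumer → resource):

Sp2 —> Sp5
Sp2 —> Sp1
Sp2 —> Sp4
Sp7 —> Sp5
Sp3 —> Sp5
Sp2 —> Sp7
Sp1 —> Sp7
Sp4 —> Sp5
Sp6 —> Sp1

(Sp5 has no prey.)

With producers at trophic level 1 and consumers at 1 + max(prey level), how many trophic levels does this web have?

4

Producers (level 1): Sp5.
Sp5 → Sp7 → Sp1 → Sp2 gives Sp2 level 4.
No species has a prey at level 4, so no species reaches level 5.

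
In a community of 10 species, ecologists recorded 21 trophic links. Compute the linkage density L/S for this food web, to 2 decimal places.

L/S = 2.10

There are L = 21 links among S = 10 species.
L/S = 21/10 = 2.1000 ≈ 2.10.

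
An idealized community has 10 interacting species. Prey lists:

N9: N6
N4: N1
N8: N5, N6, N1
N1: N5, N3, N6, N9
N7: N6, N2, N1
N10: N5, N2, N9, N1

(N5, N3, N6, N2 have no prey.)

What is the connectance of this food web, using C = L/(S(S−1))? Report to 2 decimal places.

C = 0.18

The web has S = 10 species and L = 16 feeding links.
C = L / (S(S−1)) = 16 / 90 = 0.1778 ≈ 0.18.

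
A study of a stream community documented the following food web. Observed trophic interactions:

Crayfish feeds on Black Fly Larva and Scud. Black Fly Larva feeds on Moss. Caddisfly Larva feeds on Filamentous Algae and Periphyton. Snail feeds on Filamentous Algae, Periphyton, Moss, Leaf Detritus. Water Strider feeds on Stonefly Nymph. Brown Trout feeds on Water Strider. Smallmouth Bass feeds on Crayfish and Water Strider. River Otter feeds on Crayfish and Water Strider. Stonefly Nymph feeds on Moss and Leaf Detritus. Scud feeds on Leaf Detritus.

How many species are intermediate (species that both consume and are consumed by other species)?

Intermediate species (has both prey and predators): Stonefly Nymph, Black Fly Larva, Scud, Water Strider, Crayfish.
Count: 5.

5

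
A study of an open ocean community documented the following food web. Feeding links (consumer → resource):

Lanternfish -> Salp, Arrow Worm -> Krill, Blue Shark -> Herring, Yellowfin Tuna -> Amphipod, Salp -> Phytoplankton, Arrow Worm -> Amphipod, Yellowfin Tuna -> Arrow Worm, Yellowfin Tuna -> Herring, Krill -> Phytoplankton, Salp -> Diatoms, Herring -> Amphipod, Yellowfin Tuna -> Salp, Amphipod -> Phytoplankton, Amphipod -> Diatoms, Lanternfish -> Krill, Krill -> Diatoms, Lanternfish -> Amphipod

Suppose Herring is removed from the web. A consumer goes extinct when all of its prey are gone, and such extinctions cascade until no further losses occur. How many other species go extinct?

1

Remove Herring.
Round 1: Blue Shark (all prey gone) → extinct.
No further losses. Total secondary extinctions: 1.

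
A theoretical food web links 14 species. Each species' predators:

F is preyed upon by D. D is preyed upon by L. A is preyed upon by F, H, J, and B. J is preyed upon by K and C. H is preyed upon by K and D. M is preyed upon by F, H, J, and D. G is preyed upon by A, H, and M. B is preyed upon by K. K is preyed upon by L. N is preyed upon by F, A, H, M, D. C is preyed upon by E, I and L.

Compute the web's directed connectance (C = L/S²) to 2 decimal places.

C = 0.14

The web has S = 14 species and L = 27 feeding links.
C = L / S² = 27 / 196 = 0.1378 ≈ 0.14.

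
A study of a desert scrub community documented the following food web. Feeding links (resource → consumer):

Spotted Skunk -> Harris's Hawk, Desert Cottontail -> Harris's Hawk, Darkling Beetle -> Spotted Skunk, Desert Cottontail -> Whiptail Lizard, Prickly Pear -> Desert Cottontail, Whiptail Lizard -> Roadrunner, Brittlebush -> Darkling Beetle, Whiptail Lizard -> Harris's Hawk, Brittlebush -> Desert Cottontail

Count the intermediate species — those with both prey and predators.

4

Intermediate species (has both prey and predators): Desert Cottontail, Darkling Beetle, Whiptail Lizard, Spotted Skunk.
Count: 4.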